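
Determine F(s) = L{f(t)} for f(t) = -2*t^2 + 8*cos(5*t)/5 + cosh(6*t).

F(s) = 8*s/(5*(s^2 + 25)) + s/(s^2 - 36) - 4/s^3

By linearity of the Laplace transform, transform each term separately.
(-2)·[L{t^2} = 2!/s^3 = 2/s^3]; (8/5)·[L{cos(5t)} = s/(s^2 + 25)]; L{cosh(6t)} = s/(s^2 - 36).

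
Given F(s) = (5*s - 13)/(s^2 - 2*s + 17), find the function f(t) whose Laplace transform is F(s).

Complete the square in the denominator: s^2 - 2*s + 17 = (s - 1)^2 + 4^2.
Split the numerator to match: 5*s - 13 = 5·(s - 1) - 2·4.
Invert each term: 5·(s - 1)/((s - 1)^2 + 16) ↔ 5e^(t)cos(4t); -2·4/((s - 1)^2 + 16) ↔ -2e^(t)sin(4t).

f(t) = -2*exp(t)*sin(4*t) + 5*exp(t)*cos(4*t)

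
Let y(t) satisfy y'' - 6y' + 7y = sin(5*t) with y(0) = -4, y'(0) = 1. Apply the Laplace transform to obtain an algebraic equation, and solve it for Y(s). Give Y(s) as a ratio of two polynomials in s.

Transform both sides with L{·}.
With L{y''} = s^2 Y - s·y(0) - y'(0) and L{y'} = sY - y(0), with y(0) = -4, y'(0) = 1: the LHS transforms to (s^2 - 6*s + 7)Y - (-4*s + 25).
The right side is L{sin(5*t)} = 5/(s^2 + 25).
So (s^2 - 6*s + 7)Y = 5/(s^2 + 25) + (-4*s + 25).
Solve for Y(s) and write it as one ratio of polynomials.

Y(s) = (-4*s^3 + 25*s^2 - 100*s + 630)/(s^4 - 6*s^3 + 32*s^2 - 150*s + 175)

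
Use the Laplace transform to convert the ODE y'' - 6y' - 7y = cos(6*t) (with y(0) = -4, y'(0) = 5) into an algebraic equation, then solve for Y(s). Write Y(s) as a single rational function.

Y(s) = (-4*s^3 + 29*s^2 - 143*s + 1044)/(s^4 - 6*s^3 + 29*s^2 - 216*s - 252)

Take the Laplace transform of both sides.
The derivative rules (L{y''} = s^2 Y - s·y(0) - y'(0) and L{y'} = sY - y(0), with y(0) = -4, y'(0) = 5) turn the left side into (s^2 - 6*s - 7)Y - (-4*s + 29).
The right side is L{cos(6*t)} = s/(s^2 + 36).
So (s^2 - 6*s - 7)Y = s/(s^2 + 36) + (-4*s + 29).
Divide through and combine into a single rational function.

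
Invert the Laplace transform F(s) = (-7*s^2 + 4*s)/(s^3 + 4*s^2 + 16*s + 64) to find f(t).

f(t) = 4*sin(4*t) - 3*cos(4*t) - 4*exp(-4*t)

Factor the denominator: s^3 + 4*s^2 + 16*s + 64 = (s + 4)*(s^2 + 16).
Partial fraction decomposition gives [-4/(s + 4)] + [-3*s/(s^2 + 16)] + [16/(s^2 + 16)].
Invert each term: -4/(s + 4) ↔ -4e^(-4t); -3·s/(s^2 + 16) ↔ -3cos(4t); 4·4/(s^2 + 16) ↔ 4sin(4t).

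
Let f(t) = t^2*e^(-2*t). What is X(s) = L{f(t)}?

L{e^(-2t)} = 1/(s + 2).
Then apply L{t^2·g(t)} = (-1)^2 d^2/ds^2[G(s)] with G(s) = 1/(s + 2):
differentiating 2 times and applying the sign gives 2/(s + 2)^3.

X(s) = 2/(s + 2)^3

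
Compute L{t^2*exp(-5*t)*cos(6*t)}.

L{cos(6t)} = s/(s^2 + 36).
Multiplying by e^(-5t) shifts s → s + 5, so L{exp(-5*t)*cos(6*t)} = (s + 5)/((s + 5)^2 + 36).
Then apply L{t^2·g(t)} = (-1)^2 d^2/ds^2[H(s)] with H(s) = (s + 5)/((s + 5)^2 + 36):
differentiating 2 times and applying the sign gives 2*(s + 5)*(s^2 + 10*s - 83)/(s^2 + 10*s + 61)^3.

2*(s + 5)*(s^2 + 10*s - 83)/(s^2 + 10*s + 61)^3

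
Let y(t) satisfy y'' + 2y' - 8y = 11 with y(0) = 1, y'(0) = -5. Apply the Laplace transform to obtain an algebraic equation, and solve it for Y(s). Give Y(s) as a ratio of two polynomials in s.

Apply the Laplace transform to the equation.
Using L{y''} = s^2 Y - s·y(0) - y'(0) and L{y'} = sY - y(0), with y(0) = 1, y'(0) = -5, the left side becomes (s^2 + 2*s - 8)Y - (s - 3).
The right side is L{11} = 11/s.
So (s^2 + 2*s - 8)Y = 11/s + (s - 3).
Solve for Y(s) and write it as one ratio of polynomials.

Y(s) = (s^2 - 3*s + 11)/(s^3 + 2*s^2 - 8*s)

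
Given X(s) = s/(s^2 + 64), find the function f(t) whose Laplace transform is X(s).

f(t) = cos(8*t)

Since L{cos(8t)} = s/(s^2 + 64), the inverse is cos(8*t).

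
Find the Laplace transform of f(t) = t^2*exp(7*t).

L{t^2} = 2!/s^3 = 2/s^3.
By the first shifting theorem, multiplying by e^(7t) replaces s with s - 7.

2/(s - 7)^3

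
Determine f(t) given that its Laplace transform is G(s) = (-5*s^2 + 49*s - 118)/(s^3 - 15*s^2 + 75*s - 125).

f(t) = t^2*exp(5*t) - t*exp(5*t) - 5*exp(5*t)

Factor the denominator: s^3 - 15*s^2 + 75*s - 125 = (s - 5)^3.
Partial fraction decomposition gives [-5/(s - 5)] + [-1/(s - 5)^2] + [2/(s - 5)^3].
Invert each term: -5/(s - 5) ↔ -5e^(5t); -1/(s - 5)^2 ↔ -t·e^(5t); 2/(s - 5)^3 ↔ (1)t^2·e^(5t).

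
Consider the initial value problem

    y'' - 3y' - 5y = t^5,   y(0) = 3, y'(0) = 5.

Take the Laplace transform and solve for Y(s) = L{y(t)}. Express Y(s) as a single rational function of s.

Y(s) = (3*s^7 - 4*s^6 + 120)/(s^8 - 3*s^7 - 5*s^6)

Laplace-transform each side.
Using L{y''} = s^2 Y - s·y(0) - y'(0) and L{y'} = sY - y(0), with y(0) = 3, y'(0) = 5, the left side becomes (s^2 - 3*s - 5)Y - (3*s - 4).
The right side is L{t^5} = 120/s^6.
So (s^2 - 3*s - 5)Y = 120/s^6 + (3*s - 4).
Solve for Y(s) and write it as one ratio of polynomials.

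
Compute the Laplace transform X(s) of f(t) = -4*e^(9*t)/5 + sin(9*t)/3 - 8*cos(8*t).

By linearity of the Laplace transform, transform each term separately.
(1/3)·[L{sin(9t)} = 9/(s^2 + 81)]; (-4/5)·[L{e^(9t)} = 1/(s - 9)]; (-8)·[L{cos(8t)} = s/(s^2 + 64)].

X(s) = -8*s/(s^2 + 64) + 3/(s^2 + 81) - 4/(5*(s - 9))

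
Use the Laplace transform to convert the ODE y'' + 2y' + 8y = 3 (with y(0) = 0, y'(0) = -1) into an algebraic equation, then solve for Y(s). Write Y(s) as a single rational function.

Take the Laplace transform of both sides.
The derivative rules (L{y''} = s^2 Y - s·y(0) - y'(0) and L{y'} = sY - y(0), with y(0) = 0, y'(0) = -1) turn the left side into (s^2 + 2*s + 8)Y - (-1).
The right side is L{3} = 3/s.
So (s^2 + 2*s + 8)Y = 3/s + (-1).
Isolate Y and clear denominators.

Y(s) = (-s + 3)/(s^3 + 2*s^2 + 8*s)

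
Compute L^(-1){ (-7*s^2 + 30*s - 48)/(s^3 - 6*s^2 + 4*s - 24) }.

Factor the denominator: s^3 - 6*s^2 + 4*s - 24 = (s - 6)*(s^2 + 4).
Partial fraction decomposition gives [-3/(s - 6)] + [-4*s/(s^2 + 4)] + [6/(s^2 + 4)].
Invert each term: -3/(s - 6) ↔ -3e^(6t); -4·s/(s^2 + 4) ↔ -4cos(2t); 3·2/(s^2 + 4) ↔ 3sin(2t).

-3*exp(6*t) + 3*sin(2*t) - 4*cos(2*t)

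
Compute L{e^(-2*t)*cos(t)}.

(s + 2)/((s + 2)^2 + 1)

L{cos(t)} = s/(s^2 + 1).
By the first shifting theorem, multiplying by e^(-2t) replaces s with s + 2.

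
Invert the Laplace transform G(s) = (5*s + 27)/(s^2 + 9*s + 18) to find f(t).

Factor the denominator: s^2 + 9*s + 18 = (s + 3)*(s + 6).
Partial fraction decomposition gives [1/(s + 6)] + [4/(s + 3)].
Invert each term: 1/(s + 6) ↔ e^(-6t); 4/(s + 3) ↔ 4e^(-3t).

f(t) = 4*exp(-3*t) + exp(-6*t)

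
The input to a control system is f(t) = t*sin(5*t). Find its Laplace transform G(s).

L{sin(5t)} = 5/(s^2 + 25).
Then apply L{t·g(t)} = -d/ds[H(s)] with H(s) = 5/(s^2 + 25):
differentiating 1 time and applying the sign gives 10*s/(s^2 + 25)^2.

G(s) = 10*s/(s^2 + 25)^2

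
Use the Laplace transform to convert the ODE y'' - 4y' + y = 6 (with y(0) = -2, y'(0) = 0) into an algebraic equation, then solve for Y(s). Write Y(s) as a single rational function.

Y(s) = (-2*s^2 + 8*s + 6)/(s^3 - 4*s^2 + s)

Apply the Laplace transform to the equation.
With L{y''} = s^2 Y - s·y(0) - y'(0) and L{y'} = sY - y(0), with y(0) = -2, y'(0) = 0: the LHS transforms to (s^2 - 4*s + 1)Y - (-2*s + 8).
The right side is L{6} = 6/s.
So (s^2 - 4*s + 1)Y = 6/s + (-2*s + 8).
Solve for Y(s) and write it as one ratio of polynomials.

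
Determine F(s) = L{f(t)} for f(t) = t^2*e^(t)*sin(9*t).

L{sin(9t)} = 9/(s^2 + 81).
Multiplying by e^(t) shifts s → s - 1, so L{e^(t)*sin(9*t)} = 9/((s - 1)^2 + 81).
Then apply L{t^2·g(t)} = (-1)^2 d^2/ds^2[G(s)] with G(s) = 9/((s - 1)^2 + 81):
differentiating 2 times and applying the sign gives 54*(s^2 - 2*s - 26)/(s^2 - 2*s + 82)^3.

F(s) = 54*(s^2 - 2*s - 26)/(s^2 - 2*s + 82)^3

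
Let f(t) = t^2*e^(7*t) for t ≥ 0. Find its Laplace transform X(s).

X(s) = 2/(s - 7)^3

L{e^(7t)} = 1/(s - 7).
Then apply L{t^2·g(t)} = (-1)^2 d^2/ds^2[G(s)] with G(s) = 1/(s - 7):
differentiating 2 times and applying the sign gives 2/(s - 7)^3.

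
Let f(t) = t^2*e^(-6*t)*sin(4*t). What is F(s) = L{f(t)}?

L{sin(4t)} = 4/(s^2 + 16).
Multiplying by e^(-6t) shifts s → s + 6, so L{e^(-6*t)*sin(4*t)} = 4/((s + 6)^2 + 16).
Then apply L{t^2·g(t)} = (-1)^2 d^2/ds^2[G(s)] with G(s) = 4/((s + 6)^2 + 16):
differentiating 2 times and applying the sign gives 8*(3*s^2 + 36*s + 92)/(s^2 + 12*s + 52)^3.

F(s) = 8*(3*s^2 + 36*s + 92)/(s^2 + 12*s + 52)^3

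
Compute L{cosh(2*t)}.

s/(s^2 - 4)

L{cosh(2t)} = s/(s^2 - 4).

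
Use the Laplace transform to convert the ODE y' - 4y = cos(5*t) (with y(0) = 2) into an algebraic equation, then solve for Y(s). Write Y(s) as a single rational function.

Y(s) = (2*s^2 + s + 50)/(s^3 - 4*s^2 + 25*s - 100)

Laplace-transform each side.
With L{y'} = sY - y(0) = sY - 2: the LHS transforms to (s - 4)Y - (2).
The right side is L{cos(5*t)} = s/(s^2 + 25).
So (s - 4)Y = s/(s^2 + 25) + (2).
Isolate Y and clear denominators.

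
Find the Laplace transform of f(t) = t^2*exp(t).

L{e^(t)} = 1/(s - 1).
Then apply L{t^2·g(t)} = (-1)^2 d^2/ds^2[G(s)] with G(s) = 1/(s - 1):
differentiating 2 times and applying the sign gives 2/(s - 1)^3.

2/(s - 1)^3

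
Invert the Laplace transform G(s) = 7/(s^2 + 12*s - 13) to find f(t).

f(t) = exp(-6*t)*sinh(7*t)

Rewrite the denominator: s^2 + 12*s - 13 = (s + 6)^2 - 49.
The form in (s + 6) signals a first-shifting-theorem factor e^(-6t).
Since L{sinh(7t)} = 7/(s^2 - 49), the inverse is exp(-6*t)*sinh(7*t).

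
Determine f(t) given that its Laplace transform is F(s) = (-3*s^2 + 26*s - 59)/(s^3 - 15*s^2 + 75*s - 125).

f(t) = -2*t^2*exp(5*t) - 4*t*exp(5*t) - 3*exp(5*t)

Factor the denominator: s^3 - 15*s^2 + 75*s - 125 = (s - 5)^3.
Partial fraction decomposition gives [-3/(s - 5)] + [-4/(s - 5)^2] + [-4/(s - 5)^3].
Invert each term: -3/(s - 5) ↔ -3e^(5t); -4/(s - 5)^2 ↔ -4t·e^(5t); -4/(s - 5)^3 ↔ (-2)t^2·e^(5t).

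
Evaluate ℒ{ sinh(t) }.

L{sinh(t)} = 1/(s^2 - 1).

1/(s^2 - 1)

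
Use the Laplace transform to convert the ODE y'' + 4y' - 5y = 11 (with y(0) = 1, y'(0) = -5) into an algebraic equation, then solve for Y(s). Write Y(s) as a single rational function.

Y(s) = (s^2 - s + 11)/(s^3 + 4*s^2 - 5*s)

Transform both sides with L{·}.
With L{y''} = s^2 Y - s·y(0) - y'(0) and L{y'} = sY - y(0), with y(0) = 1, y'(0) = -5: the LHS transforms to (s^2 + 4*s - 5)Y - (s - 1).
The right side is L{11} = 11/s.
So (s^2 + 4*s - 5)Y = 11/s + (s - 1).
Isolate Y and clear denominators.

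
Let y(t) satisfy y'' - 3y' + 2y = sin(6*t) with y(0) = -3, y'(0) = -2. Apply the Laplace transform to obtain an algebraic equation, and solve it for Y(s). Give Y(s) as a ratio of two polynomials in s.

Transform both sides with L{·}.
The derivative rules (L{y''} = s^2 Y - s·y(0) - y'(0) and L{y'} = sY - y(0), with y(0) = -3, y'(0) = -2) turn the left side into (s^2 - 3*s + 2)Y - (-3*s + 7).
The right side is L{sin(6*t)} = 6/(s^2 + 36).
So (s^2 - 3*s + 2)Y = 6/(s^2 + 36) + (-3*s + 7).
Solve for Y(s) and write it as one ratio of polynomials.

Y(s) = (-3*s^3 + 7*s^2 - 108*s + 258)/(s^4 - 3*s^3 + 38*s^2 - 108*s + 72)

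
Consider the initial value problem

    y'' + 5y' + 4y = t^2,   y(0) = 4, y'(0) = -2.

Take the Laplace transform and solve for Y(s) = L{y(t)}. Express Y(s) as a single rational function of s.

Y(s) = (4*s^4 + 18*s^3 + 2)/(s^5 + 5*s^4 + 4*s^3)

Take the Laplace transform of both sides.
With L{y''} = s^2 Y - s·y(0) - y'(0) and L{y'} = sY - y(0), with y(0) = 4, y'(0) = -2: the LHS transforms to (s^2 + 5*s + 4)Y - (4*s + 18).
The right side is L{t^2} = 2/s^3.
So (s^2 + 5*s + 4)Y = 2/s^3 + (4*s + 18).
Divide through and combine into a single rational function.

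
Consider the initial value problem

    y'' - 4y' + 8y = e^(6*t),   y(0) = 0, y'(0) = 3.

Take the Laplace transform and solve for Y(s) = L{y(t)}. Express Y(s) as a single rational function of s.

Y(s) = (3*s - 17)/(s^3 - 10*s^2 + 32*s - 48)

Laplace-transform each side.
The derivative rules (L{y''} = s^2 Y - s·y(0) - y'(0) and L{y'} = sY - y(0), with y(0) = 0, y'(0) = 3) turn the left side into (s^2 - 4*s + 8)Y - (3).
The right side is L{e^(6*t)} = 1/(s - 6).
So (s^2 - 4*s + 8)Y = 1/(s - 6) + (3).
Solve for Y(s) and write it as one ratio of polynomials.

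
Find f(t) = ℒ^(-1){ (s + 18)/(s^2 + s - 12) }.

Factor the denominator: s^2 + s - 12 = (s - 3)*(s + 4).
Partial fraction decomposition gives [3/(s - 3)] + [-2/(s + 4)].
Invert each term: 3/(s - 3) ↔ 3e^(3t); -2/(s + 4) ↔ -2e^(-4t).

f(t) = 3*exp(3*t) - 2*exp(-4*t)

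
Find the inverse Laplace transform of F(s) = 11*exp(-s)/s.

The factor e^(-s) signals a time shift by c = 1 (second shifting theorem).
L{11} = 11/s, so L^-1{11/s} = 11.
Hence the inverse is u(t - 1) times that function evaluated at t - 1.

Heaviside(t - 1)*(11)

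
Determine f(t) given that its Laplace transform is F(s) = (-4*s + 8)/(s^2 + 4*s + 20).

Complete the square in the denominator: s^2 + 4*s + 20 = (s + 2)^2 + 4^2.
Split the numerator to match: -4*s + 8 = -4·(s + 2) + 4·4.
Invert each term: -4·(s + 2)/((s + 2)^2 + 16) ↔ -4e^(-2t)cos(4t); 4·4/((s + 2)^2 + 16) ↔ 4e^(-2t)sin(4t).

f(t) = 4*exp(-2*t)*sin(4*t) - 4*exp(-2*t)*cos(4*t)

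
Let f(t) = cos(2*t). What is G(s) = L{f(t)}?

G(s) = s/(s^2 + 4)

L{cos(2t)} = s/(s^2 + 4).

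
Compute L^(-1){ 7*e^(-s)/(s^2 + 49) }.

The factor e^(-s) signals a time shift by c = 1 (second shifting theorem).
L{sin(7t)} = 7/(s^2 + 49), so L^-1{7/(s^2 + 49)} = sin(7*t).
Hence the inverse is u(t - 1) times that function evaluated at t - 1.

Heaviside(t - 1)*(sin(7*t - 7))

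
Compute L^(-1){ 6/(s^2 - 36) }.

sinh(6*t)

Since L{sinh(6t)} = 6/(s^2 - 36), the inverse is sinh(6*t).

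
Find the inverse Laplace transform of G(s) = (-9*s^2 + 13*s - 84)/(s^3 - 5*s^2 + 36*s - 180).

-4*exp(5*t) - 2*sin(6*t) - 5*cos(6*t)

Factor the denominator: s^3 - 5*s^2 + 36*s - 180 = (s - 5)*(s^2 + 36).
Partial fraction decomposition gives [-4/(s - 5)] + [-5*s/(s^2 + 36)] + [-12/(s^2 + 36)].
Invert each term: -4/(s - 5) ↔ -4e^(5t); -5·s/(s^2 + 36) ↔ -5cos(6t); -2·6/(s^2 + 36) ↔ -2sin(6t).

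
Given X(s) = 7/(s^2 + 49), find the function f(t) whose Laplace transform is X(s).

Since L{sin(7t)} = 7/(s^2 + 49), the inverse is sin(7*t).

f(t) = sin(7*t)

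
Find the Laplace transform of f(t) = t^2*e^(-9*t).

2/(s + 9)^3

L{e^(-9t)} = 1/(s + 9).
Then apply L{t^2·g(t)} = (-1)^2 d^2/ds^2[H(s)] with H(s) = 1/(s + 9):
differentiating 2 times and applying the sign gives 2/(s + 9)^3.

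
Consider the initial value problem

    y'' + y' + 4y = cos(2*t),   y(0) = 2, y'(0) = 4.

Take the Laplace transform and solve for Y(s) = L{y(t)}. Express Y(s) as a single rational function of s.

Y(s) = (2*s^3 + 6*s^2 + 9*s + 24)/(s^4 + s^3 + 8*s^2 + 4*s + 16)

Laplace-transform each side.
Using L{y''} = s^2 Y - s·y(0) - y'(0) and L{y'} = sY - y(0), with y(0) = 2, y'(0) = 4, the left side becomes (s^2 + s + 4)Y - (2*s + 6).
The right side is L{cos(2*t)} = s/(s^2 + 4).
So (s^2 + s + 4)Y = s/(s^2 + 4) + (2*s + 6).
Divide through and combine into a single rational function.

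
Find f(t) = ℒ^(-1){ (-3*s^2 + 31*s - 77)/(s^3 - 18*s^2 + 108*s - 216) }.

Factor the denominator: s^3 - 18*s^2 + 108*s - 216 = (s - 6)^3.
Partial fraction decomposition gives [-3/(s - 6)] + [-5/(s - 6)^2] + [(s - 6)^(-3)].
Invert each term: -3/(s - 6) ↔ -3e^(6t); -5/(s - 6)^2 ↔ -5t·e^(6t); 1/(s - 6)^3 ↔ (1/2)t^2·e^(6t).

f(t) = t^2*exp(6*t)/2 - 5*t*exp(6*t) - 3*exp(6*t)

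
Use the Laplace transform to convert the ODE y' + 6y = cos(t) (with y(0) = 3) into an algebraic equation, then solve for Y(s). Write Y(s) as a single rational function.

Y(s) = (3*s^2 + s + 3)/(s^3 + 6*s^2 + s + 6)

Laplace-transform each side.
With L{y'} = sY - y(0) = sY - 3: the LHS transforms to (s + 6)Y - (3).
The right side is L{cos(t)} = s/(s^2 + 1).
So (s + 6)Y = s/(s^2 + 1) + (3).
Isolate Y and clear denominators.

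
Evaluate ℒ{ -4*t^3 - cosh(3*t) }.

The transform is linear, so treat each term independently.
(-1)·[L{cosh(3t)} = s/(s^2 - 9)]; (-4)·[L{t^3} = 3!/s^4 = 6/s^4].

-s/(s^2 - 9) - 24/s^4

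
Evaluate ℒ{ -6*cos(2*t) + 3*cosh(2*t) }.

By linearity of the Laplace transform, transform each term separately.
(3)·[L{cosh(2t)} = s/(s^2 - 4)]; (-6)·[L{cos(2t)} = s/(s^2 + 4)].

-6*s/(s^2 + 4) + 3*s/(s^2 - 4)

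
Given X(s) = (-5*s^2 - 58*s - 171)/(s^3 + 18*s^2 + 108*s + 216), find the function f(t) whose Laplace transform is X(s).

f(t) = -3*t^2*exp(-6*t)/2 + 2*t*exp(-6*t) - 5*exp(-6*t)

Factor the denominator: s^3 + 18*s^2 + 108*s + 216 = (s + 6)^3.
Partial fraction decomposition gives [-5/(s + 6)] + [2/(s + 6)^2] + [-3/(s + 6)^3].
Invert each term: -5/(s + 6) ↔ -5e^(-6t); 2/(s + 6)^2 ↔ 2t·e^(-6t); -3/(s + 6)^3 ↔ (-3/2)t^2·e^(-6t).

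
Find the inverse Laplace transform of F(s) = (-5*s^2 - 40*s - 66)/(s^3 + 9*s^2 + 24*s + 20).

-2*t*exp(-2*t) - 6*exp(-2*t) + exp(-5*t)

Factor the denominator: s^3 + 9*s^2 + 24*s + 20 = (s + 2)^2*(s + 5).
Partial fraction decomposition gives [-6/(s + 2)] + [-2/(s + 2)^2] + [1/(s + 5)].
Invert each term: -6/(s + 2) ↔ -6e^(-2t); -2/(s + 2)^2 ↔ -2t·e^(-2t); 1/(s + 5) ↔ e^(-5t).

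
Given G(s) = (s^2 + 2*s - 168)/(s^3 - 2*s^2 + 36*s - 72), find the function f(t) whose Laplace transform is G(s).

Factor the denominator: s^3 - 2*s^2 + 36*s - 72 = (s - 2)*(s^2 + 36).
Partial fraction decomposition gives [-4/(s - 2)] + [5*s/(s^2 + 36)] + [12/(s^2 + 36)].
Invert each term: -4/(s - 2) ↔ -4e^(2t); 5·s/(s^2 + 36) ↔ 5cos(6t); 2·6/(s^2 + 36) ↔ 2sin(6t).

f(t) = -4*exp(2*t) + 2*sin(6*t) + 5*cos(6*t)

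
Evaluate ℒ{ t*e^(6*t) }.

L{e^(6t)} = 1/(s - 6).
Then apply L{t·g(t)} = -d/ds[G(s)] with G(s) = 1/(s - 6):
differentiating 1 time and applying the sign gives (s - 6)^(-2).

(s - 6)^(-2)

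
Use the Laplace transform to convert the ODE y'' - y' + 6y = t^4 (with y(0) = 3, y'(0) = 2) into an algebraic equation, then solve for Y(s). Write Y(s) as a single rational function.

Apply the Laplace transform to the equation.
With L{y''} = s^2 Y - s·y(0) - y'(0) and L{y'} = sY - y(0), with y(0) = 3, y'(0) = 2: the LHS transforms to (s^2 - s + 6)Y - (3*s - 1).
The right side is L{t^4} = 24/s^5.
So (s^2 - s + 6)Y = 24/s^5 + (3*s - 1).
Solve for Y(s) and write it as one ratio of polynomials.

Y(s) = (3*s^6 - s^5 + 24)/(s^7 - s^6 + 6*s^5)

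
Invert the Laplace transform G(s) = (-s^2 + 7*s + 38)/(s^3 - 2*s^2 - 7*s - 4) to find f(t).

Factor the denominator: s^3 - 2*s^2 - 7*s - 4 = (s - 4)*(s + 1)^2.
Partial fraction decomposition gives [-3/(s + 1)] + [-6/(s + 1)^2] + [2/(s - 4)].
Invert each term: -3/(s + 1) ↔ -3e^(-t); -6/(s + 1)^2 ↔ -6t·e^(-t); 2/(s - 4) ↔ 2e^(4t).

f(t) = -6*t*exp(-t) + 2*exp(4*t) - 3*exp(-t)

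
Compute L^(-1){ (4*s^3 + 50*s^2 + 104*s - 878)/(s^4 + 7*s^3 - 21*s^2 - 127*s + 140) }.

Factor the denominator: s^4 + 7*s^3 - 21*s^2 - 127*s + 140 = (s - 4)*(s - 1)*(s + 5)*(s + 7).
Partial fraction decomposition gives [3/(s + 7)] + [5/(s - 1)] + [2/(s - 4)] + [-6/(s + 5)].
Invert each term: 3/(s + 7) ↔ 3e^(-7t); 5/(s - 1) ↔ 5e^(t); 2/(s - 4) ↔ 2e^(4t); -6/(s + 5) ↔ -6e^(-5t).

2*exp(4*t) + 5*exp(t) - 6*exp(-5*t) + 3*exp(-7*t)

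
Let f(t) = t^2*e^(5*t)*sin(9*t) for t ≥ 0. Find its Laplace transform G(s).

L{sin(9t)} = 9/(s^2 + 81).
Multiplying by e^(5t) shifts s → s - 5, so L{e^(5*t)*sin(9*t)} = 9/((s - 5)^2 + 81).
Then apply L{t^2·g(t)} = (-1)^2 d^2/ds^2[H(s)] with H(s) = 9/((s - 5)^2 + 81):
differentiating 2 times and applying the sign gives 54*(s^2 - 10*s - 2)/(s^2 - 10*s + 106)^3.

G(s) = 54*(s^2 - 10*s - 2)/(s^2 - 10*s + 106)^3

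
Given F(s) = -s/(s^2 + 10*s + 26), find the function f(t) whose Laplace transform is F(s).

f(t) = 5*exp(-5*t)*sin(t) - exp(-5*t)*cos(t)

Complete the square in the denominator: s^2 + 10*s + 26 = (s + 5)^2 + 1^2.
Split the numerator to match: -s = -1·(s + 5) + 5·1.
Invert each term: -1·(s + 5)/((s + 5)^2 + 1) ↔ -e^(-5t)cos(t); 5·1/((s + 5)^2 + 1) ↔ 5e^(-5t)sin(t).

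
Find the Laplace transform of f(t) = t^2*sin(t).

2*(3*s^2 - 1)/(s^2 + 1)^3

L{sin(t)} = 1/(s^2 + 1).
Then apply L{t^2·g(t)} = (-1)^2 d^2/ds^2[G(s)] with G(s) = 1/(s^2 + 1):
differentiating 2 times and applying the sign gives 2*(3*s^2 - 1)/(s^2 + 1)^3.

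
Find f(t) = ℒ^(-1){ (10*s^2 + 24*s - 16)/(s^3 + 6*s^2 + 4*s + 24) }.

Factor the denominator: s^3 + 6*s^2 + 4*s + 24 = (s + 6)*(s^2 + 4).
Partial fraction decomposition gives [5/(s + 6)] + [5*s/(s^2 + 4)] + [-6/(s^2 + 4)].
Invert each term: 5/(s + 6) ↔ 5e^(-6t); 5·s/(s^2 + 4) ↔ 5cos(2t); -3·2/(s^2 + 4) ↔ -3sin(2t).

f(t) = -3*sin(2*t) + 5*cos(2*t) + 5*exp(-6*t)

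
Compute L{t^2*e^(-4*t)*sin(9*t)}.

54*(s^2 + 8*s - 11)/(s^2 + 8*s + 97)^3

L{sin(9t)} = 9/(s^2 + 81).
Multiplying by e^(-4t) shifts s → s + 4, so L{e^(-4*t)*sin(9*t)} = 9/((s + 4)^2 + 81).
Then apply L{t^2·g(t)} = (-1)^2 d^2/ds^2[G(s)] with G(s) = 9/((s + 4)^2 + 81):
differentiating 2 times and applying the sign gives 54*(s^2 + 8*s - 11)/(s^2 + 8*s + 97)^3.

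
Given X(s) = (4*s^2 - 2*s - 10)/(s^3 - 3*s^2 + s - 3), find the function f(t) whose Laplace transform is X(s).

Factor the denominator: s^3 - 3*s^2 + s - 3 = (s - 3)*(s^2 + 1).
Partial fraction decomposition gives [2/(s - 3)] + [2*s/(s^2 + 1)] + [4/(s^2 + 1)].
Invert each term: 2/(s - 3) ↔ 2e^(3t); 2·s/(s^2 + 1) ↔ 2cos(t); 4·1/(s^2 + 1) ↔ 4sin(t).

f(t) = 2*exp(3*t) + 4*sin(t) + 2*cos(t)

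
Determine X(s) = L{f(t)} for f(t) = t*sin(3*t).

X(s) = 6*s/(s^2 + 9)^2

L{sin(3t)} = 3/(s^2 + 9).
Then apply L{t·g(t)} = -d/ds[G(s)] with G(s) = 3/(s^2 + 9):
differentiating 1 time and applying the sign gives 6*s/(s^2 + 9)^2.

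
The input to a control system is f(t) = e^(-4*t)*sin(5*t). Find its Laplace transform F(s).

F(s) = 5/((s + 4)^2 + 25)

L{sin(5t)} = 5/(s^2 + 25).
By the first shifting theorem, multiplying by e^(-4t) replaces s with s + 4.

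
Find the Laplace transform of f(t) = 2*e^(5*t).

2/(s - 5)

L{2} = 2/s.
By the first shifting theorem, multiplying by e^(5t) replaces s with s - 5.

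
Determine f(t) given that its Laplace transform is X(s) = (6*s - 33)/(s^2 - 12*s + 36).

f(t) = 3*t*exp(6*t) + 6*exp(6*t)

Factor the denominator: s^2 - 12*s + 36 = (s - 6)^2.
Partial fraction decomposition gives [6/(s - 6)] + [3/(s - 6)^2].
Invert each term: 6/(s - 6) ↔ 6e^(6t); 3/(s - 6)^2 ↔ 3t·e^(6t).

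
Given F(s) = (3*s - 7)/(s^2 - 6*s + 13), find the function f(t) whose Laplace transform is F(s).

f(t) = exp(3*t)*sin(2*t) + 3*exp(3*t)*cos(2*t)

Complete the square in the denominator: s^2 - 6*s + 13 = (s - 3)^2 + 2^2.
Split the numerator to match: 3*s - 7 = 3·(s - 3) + 1·2.
Invert each term: 3·(s - 3)/((s - 3)^2 + 4) ↔ 3e^(3t)cos(2t); 1·2/((s - 3)^2 + 4) ↔ e^(3t)sin(2t).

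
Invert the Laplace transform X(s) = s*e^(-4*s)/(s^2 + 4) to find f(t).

f(t) = Heaviside(t - 4)*(cos(2*t - 8))

The factor e^(-4s) signals a time shift by c = 4 (second shifting theorem).
L{cos(2t)} = s/(s^2 + 4), so L^-1{s/(s^2 + 4)} = cos(2*t).
Hence the inverse is u(t - 4) times that function evaluated at t - 4.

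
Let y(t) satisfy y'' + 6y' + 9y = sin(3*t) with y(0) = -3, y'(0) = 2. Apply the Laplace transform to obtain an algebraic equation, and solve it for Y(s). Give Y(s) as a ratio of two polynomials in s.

Apply the Laplace transform to the equation.
The derivative rules (L{y''} = s^2 Y - s·y(0) - y'(0) and L{y'} = sY - y(0), with y(0) = -3, y'(0) = 2) turn the left side into (s^2 + 6*s + 9)Y - (-3*s - 16).
The right side is L{sin(3*t)} = 3/(s^2 + 9).
So (s^2 + 6*s + 9)Y = 3/(s^2 + 9) + (-3*s - 16).
Divide through and combine into a single rational function.

Y(s) = (-3*s^3 - 16*s^2 - 27*s - 141)/(s^4 + 6*s^3 + 18*s^2 + 54*s + 81)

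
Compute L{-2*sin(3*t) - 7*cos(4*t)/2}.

-7*s/(2*(s^2 + 16)) - 6/(s^2 + 9)

By linearity of the Laplace transform, transform each term separately.
(-2)·[L{sin(3t)} = 3/(s^2 + 9)]; (-7/2)·[L{cos(4t)} = s/(s^2 + 16)].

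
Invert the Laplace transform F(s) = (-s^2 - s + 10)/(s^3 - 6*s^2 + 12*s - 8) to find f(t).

Factor the denominator: s^3 - 6*s^2 + 12*s - 8 = (s - 2)^3.
Partial fraction decomposition gives [-1/(s - 2)] + [-5/(s - 2)^2] + [4/(s - 2)^3].
Invert each term: -1/(s - 2) ↔ -e^(2t); -5/(s - 2)^2 ↔ -5t·e^(2t); 4/(s - 2)^3 ↔ (2)t^2·e^(2t).

f(t) = 2*t^2*exp(2*t) - 5*t*exp(2*t) - exp(2*t)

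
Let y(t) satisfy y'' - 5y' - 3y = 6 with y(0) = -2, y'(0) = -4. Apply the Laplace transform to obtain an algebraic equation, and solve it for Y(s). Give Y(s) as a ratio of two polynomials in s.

Y(s) = (-2*s^2 + 6*s + 6)/(s^3 - 5*s^2 - 3*s)

Transform both sides with L{·}.
Using L{y''} = s^2 Y - s·y(0) - y'(0) and L{y'} = sY - y(0), with y(0) = -2, y'(0) = -4, the left side becomes (s^2 - 5*s - 3)Y - (-2*s + 6).
The right side is L{6} = 6/s.
So (s^2 - 5*s - 3)Y = 6/s + (-2*s + 6).
Divide through and combine into a single rational function.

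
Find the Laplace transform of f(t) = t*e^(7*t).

(s - 7)^(-2)

L{e^(7t)} = 1/(s - 7).
Then apply L{t·g(t)} = -d/ds[G(s)] with G(s) = 1/(s - 7):
differentiating 1 time and applying the sign gives (s - 7)^(-2).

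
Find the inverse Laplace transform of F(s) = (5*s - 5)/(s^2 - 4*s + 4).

5*t*exp(2*t) + 5*exp(2*t)

Factor the denominator: s^2 - 4*s + 4 = (s - 2)^2.
Partial fraction decomposition gives [5/(s - 2)] + [5/(s - 2)^2].
Invert each term: 5/(s - 2) ↔ 5e^(2t); 5/(s - 2)^2 ↔ 5t·e^(2t).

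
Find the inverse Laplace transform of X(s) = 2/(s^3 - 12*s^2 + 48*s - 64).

t^2*exp(4*t)

Rewrite the denominator: s^3 - 12*s^2 + 48*s - 64 = (s - 4)^3.
The form in (s - 4) signals a first-shifting-theorem factor e^(4t).
Since L{t^2} = 2!/s^3 = 2/s^3, the inverse is t^2*exp(4*t).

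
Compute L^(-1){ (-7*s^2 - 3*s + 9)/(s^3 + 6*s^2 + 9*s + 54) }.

Factor the denominator: s^3 + 6*s^2 + 9*s + 54 = (s + 6)*(s^2 + 9).
Partial fraction decomposition gives [-5/(s + 6)] + [-2*s/(s^2 + 9)] + [9/(s^2 + 9)].
Invert each term: -5/(s + 6) ↔ -5e^(-6t); -2·s/(s^2 + 9) ↔ -2cos(3t); 3·3/(s^2 + 9) ↔ 3sin(3t).

3*sin(3*t) - 2*cos(3*t) - 5*exp(-6*t)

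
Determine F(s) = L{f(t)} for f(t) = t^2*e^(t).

L{e^(t)} = 1/(s - 1).
Then apply L{t^2·g(t)} = (-1)^2 d^2/ds^2[G(s)] with G(s) = 1/(s - 1):
differentiating 2 times and applying the sign gives 2/(s - 1)^3.

F(s) = 2/(s - 1)^3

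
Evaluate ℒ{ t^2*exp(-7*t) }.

2/(s + 7)^3

L{e^(-7t)} = 1/(s + 7).
Then apply L{t^2·g(t)} = (-1)^2 d^2/ds^2[G(s)] with G(s) = 1/(s + 7):
differentiating 2 times and applying the sign gives 2/(s + 7)^3.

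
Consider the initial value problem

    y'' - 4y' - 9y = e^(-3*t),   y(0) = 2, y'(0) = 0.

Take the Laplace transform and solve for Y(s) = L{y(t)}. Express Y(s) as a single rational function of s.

Laplace-transform each side.
The derivative rules (L{y''} = s^2 Y - s·y(0) - y'(0) and L{y'} = sY - y(0), with y(0) = 2, y'(0) = 0) turn the left side into (s^2 - 4*s - 9)Y - (2*s - 8).
The right side is L{e^(-3*t)} = 1/(s + 3).
So (s^2 - 4*s - 9)Y = 1/(s + 3) + (2*s - 8).
Divide through and combine into a single rational function.

Y(s) = (2*s^2 - 2*s - 23)/(s^3 - s^2 - 21*s - 27)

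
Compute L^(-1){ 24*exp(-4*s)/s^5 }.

The factor e^(-4s) signals a time shift by c = 4 (second shifting theorem).
L{t^4} = 4!/s^5 = 24/s^5, so L^-1{24/s^5} = t^4.
Hence the inverse is u(t - 4) times that function evaluated at t - 4.

Heaviside(t - 4)*((t - 4)^4)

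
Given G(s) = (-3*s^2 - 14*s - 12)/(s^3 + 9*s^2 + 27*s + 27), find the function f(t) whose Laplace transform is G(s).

f(t) = 3*t^2*exp(-3*t)/2 + 4*t*exp(-3*t) - 3*exp(-3*t)

Factor the denominator: s^3 + 9*s^2 + 27*s + 27 = (s + 3)^3.
Partial fraction decomposition gives [-3/(s + 3)] + [4/(s + 3)^2] + [3/(s + 3)^3].
Invert each term: -3/(s + 3) ↔ -3e^(-3t); 4/(s + 3)^2 ↔ 4t·e^(-3t); 3/(s + 3)^3 ↔ (3/2)t^2·e^(-3t).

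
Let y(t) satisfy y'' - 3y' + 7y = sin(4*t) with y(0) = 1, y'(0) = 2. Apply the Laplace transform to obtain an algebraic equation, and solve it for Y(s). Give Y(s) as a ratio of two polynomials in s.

Y(s) = (s^3 - s^2 + 16*s - 12)/(s^4 - 3*s^3 + 23*s^2 - 48*s + 112)

Apply the Laplace transform to the equation.
The derivative rules (L{y''} = s^2 Y - s·y(0) - y'(0) and L{y'} = sY - y(0), with y(0) = 1, y'(0) = 2) turn the left side into (s^2 - 3*s + 7)Y - (s - 1).
The right side is L{sin(4*t)} = 4/(s^2 + 16).
So (s^2 - 3*s + 7)Y = 4/(s^2 + 16) + (s - 1).
Solve for Y(s) and write it as one ratio of polynomials.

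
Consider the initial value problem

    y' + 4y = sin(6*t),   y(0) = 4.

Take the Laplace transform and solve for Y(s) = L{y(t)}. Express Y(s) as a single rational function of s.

Apply the Laplace transform to the equation.
The derivative rules (L{y'} = sY - y(0) = sY - 4) turn the left side into (s + 4)Y - (4).
The right side is L{sin(6*t)} = 6/(s^2 + 36).
So (s + 4)Y = 6/(s^2 + 36) + (4).
Divide through and combine into a single rational function.

Y(s) = (4*s^2 + 150)/(s^3 + 4*s^2 + 36*s + 144)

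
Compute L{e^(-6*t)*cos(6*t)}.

L{cos(6t)} = s/(s^2 + 36).
By the first shifting theorem, multiplying by e^(-6t) replaces s with s + 6.

(s + 6)/((s + 6)^2 + 36)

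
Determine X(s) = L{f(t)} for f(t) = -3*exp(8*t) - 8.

X(s) = -3/(s - 8) - 8/s

The transform is linear, so treat each term independently.
L{-8} = -8/s; (-3)·[L{e^(8t)} = 1/(s - 8)].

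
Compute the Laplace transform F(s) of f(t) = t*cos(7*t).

F(s) = (s - 7)*(s + 7)/(s^2 + 49)^2

L{cos(7t)} = s/(s^2 + 49).
Then apply L{t·g(t)} = -d/ds[G(s)] with G(s) = s/(s^2 + 49):
differentiating 1 time and applying the sign gives (s - 7)*(s + 7)/(s^2 + 49)^2.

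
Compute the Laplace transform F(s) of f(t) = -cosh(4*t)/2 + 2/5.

F(s) = -s/(2*(s^2 - 16)) + 2/(5*s)

Apply the Laplace transform termwise.
L{2/5} = (2/5)/s; (-1/2)·[L{cosh(4t)} = s/(s^2 - 16)].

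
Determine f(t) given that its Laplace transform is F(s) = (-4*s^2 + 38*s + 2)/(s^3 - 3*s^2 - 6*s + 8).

f(t) = 5*exp(4*t) - 4*exp(t) - 5*exp(-2*t)

Factor the denominator: s^3 - 3*s^2 - 6*s + 8 = (s - 4)*(s - 1)*(s + 2).
Partial fraction decomposition gives [5/(s - 4)] + [-5/(s + 2)] + [-4/(s - 1)].
Invert each term: 5/(s - 4) ↔ 5e^(4t); -5/(s + 2) ↔ -5e^(-2t); -4/(s - 1) ↔ -4e^(t).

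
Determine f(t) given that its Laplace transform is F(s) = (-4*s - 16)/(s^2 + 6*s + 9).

f(t) = -4*t*exp(-3*t) - 4*exp(-3*t)

Factor the denominator: s^2 + 6*s + 9 = (s + 3)^2.
Partial fraction decomposition gives [-4/(s + 3)] + [-4/(s + 3)^2].
Invert each term: -4/(s + 3) ↔ -4e^(-3t); -4/(s + 3)^2 ↔ -4t·e^(-3t).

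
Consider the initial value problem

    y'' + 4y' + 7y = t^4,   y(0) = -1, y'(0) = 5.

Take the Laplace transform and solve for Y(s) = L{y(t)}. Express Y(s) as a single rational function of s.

Apply the Laplace transform to the equation.
The derivative rules (L{y''} = s^2 Y - s·y(0) - y'(0) and L{y'} = sY - y(0), with y(0) = -1, y'(0) = 5) turn the left side into (s^2 + 4*s + 7)Y - (-s + 1).
The right side is L{t^4} = 24/s^5.
So (s^2 + 4*s + 7)Y = 24/s^5 + (-s + 1).
Solve for Y(s) and write it as one ratio of polynomials.

Y(s) = (-s^6 + s^5 + 24)/(s^7 + 4*s^6 + 7*s^5)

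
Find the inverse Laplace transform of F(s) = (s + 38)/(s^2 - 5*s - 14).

Factor the denominator: s^2 - 5*s - 14 = (s - 7)*(s + 2).
Partial fraction decomposition gives [-4/(s + 2)] + [5/(s - 7)].
Invert each term: -4/(s + 2) ↔ -4e^(-2t); 5/(s - 7) ↔ 5e^(7t).

5*exp(7*t) - 4*exp(-2*t)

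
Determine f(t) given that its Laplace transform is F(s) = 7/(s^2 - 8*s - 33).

f(t) = exp(4*t)*sinh(7*t)

Rewrite the denominator: s^2 - 8*s - 33 = (s - 4)^2 - 49.
The form in (s - 4) signals a first-shifting-theorem factor e^(4t).
Since L{sinh(7t)} = 7/(s^2 - 49), the inverse is e^(4*t)*sinh(7*t).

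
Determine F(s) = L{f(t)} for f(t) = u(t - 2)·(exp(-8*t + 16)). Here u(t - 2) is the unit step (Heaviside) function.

F(s) = exp(-2*s)/(s + 8)

By the second shifting theorem, L{u(t - c)·g(t - c)} = e^(-cs)·G(s) with c = 2 and G(s) = L{g(t)}.
L{e^(-8t)} = 1/(s + 8).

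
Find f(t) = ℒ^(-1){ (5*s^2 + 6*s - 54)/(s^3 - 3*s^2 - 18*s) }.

Factor the denominator: s^3 - 3*s^2 - 18*s = s*(s - 6)*(s + 3).
Partial fraction decomposition gives [3/(s - 6)] + [-1/(s + 3)] + [3/s].
Invert each term: 3/(s - 6) ↔ 3e^(6t); -1/(s + 3) ↔ -e^(-3t); 3/(s - 0) ↔ 3e^(0t).

f(t) = 3*exp(6*t) + 3 - exp(-3*t)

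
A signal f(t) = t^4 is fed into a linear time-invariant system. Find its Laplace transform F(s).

F(s) = 24/s^5

L{t^4} = 4!/s^5 = 24/s^5.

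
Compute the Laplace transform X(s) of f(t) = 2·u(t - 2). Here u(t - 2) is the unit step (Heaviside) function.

By the second shifting theorem, L{u(t - c)·g(t - c)} = e^(-cs)·G(s) with c = 2 and G(s) = L{g(t)}.
L{2} = 2/s.

X(s) = 2*exp(-2*s)/s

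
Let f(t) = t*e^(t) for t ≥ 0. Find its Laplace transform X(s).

L{e^(t)} = 1/(s - 1).
Then apply L{t·g(t)} = -d/ds[G(s)] with G(s) = 1/(s - 1):
differentiating 1 time and applying the sign gives (s - 1)^(-2).

X(s) = (s - 1)^(-2)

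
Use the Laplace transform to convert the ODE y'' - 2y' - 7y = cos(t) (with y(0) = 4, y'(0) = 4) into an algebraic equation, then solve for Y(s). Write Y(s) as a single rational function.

Transform both sides with L{·}.
Using L{y''} = s^2 Y - s·y(0) - y'(0) and L{y'} = sY - y(0), with y(0) = 4, y'(0) = 4, the left side becomes (s^2 - 2*s - 7)Y - (4*s - 4).
The right side is L{cos(t)} = s/(s^2 + 1).
So (s^2 - 2*s - 7)Y = s/(s^2 + 1) + (4*s - 4).
Divide through and combine into a single rational function.

Y(s) = (4*s^3 - 4*s^2 + 5*s - 4)/(s^4 - 2*s^3 - 6*s^2 - 2*s - 7)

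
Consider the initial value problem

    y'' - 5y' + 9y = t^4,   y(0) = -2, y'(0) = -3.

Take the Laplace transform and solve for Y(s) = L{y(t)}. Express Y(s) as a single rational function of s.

Take the Laplace transform of both sides.
The derivative rules (L{y''} = s^2 Y - s·y(0) - y'(0) and L{y'} = sY - y(0), with y(0) = -2, y'(0) = -3) turn the left side into (s^2 - 5*s + 9)Y - (-2*s + 7).
The right side is L{t^4} = 24/s^5.
So (s^2 - 5*s + 9)Y = 24/s^5 + (-2*s + 7).
Solve for Y(s) and write it as one ratio of polynomials.

Y(s) = (-2*s^6 + 7*s^5 + 24)/(s^7 - 5*s^6 + 9*s^5)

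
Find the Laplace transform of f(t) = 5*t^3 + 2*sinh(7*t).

Apply the Laplace transform termwise.
(5)·[L{t^3} = 3!/s^4 = 6/s^4]; (2)·[L{sinh(7t)} = 7/(s^2 - 49)].

14/(s^2 - 49) + 30/s^4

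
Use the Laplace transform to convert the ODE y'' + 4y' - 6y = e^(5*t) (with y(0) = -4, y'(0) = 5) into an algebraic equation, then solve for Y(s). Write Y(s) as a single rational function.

Take the Laplace transform of both sides.
Using L{y''} = s^2 Y - s·y(0) - y'(0) and L{y'} = sY - y(0), with y(0) = -4, y'(0) = 5, the left side becomes (s^2 + 4*s - 6)Y - (-4*s - 11).
The right side is L{e^(5*t)} = 1/(s - 5).
So (s^2 + 4*s - 6)Y = 1/(s - 5) + (-4*s - 11).
Divide through and combine into a single rational function.

Y(s) = (-4*s^2 + 9*s + 56)/(s^3 - s^2 - 26*s + 30)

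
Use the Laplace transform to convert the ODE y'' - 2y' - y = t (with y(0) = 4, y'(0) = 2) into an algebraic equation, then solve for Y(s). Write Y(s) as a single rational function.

Y(s) = (4*s^3 - 6*s^2 + 1)/(s^4 - 2*s^3 - s^2)

Transform both sides with L{·}.
Using L{y''} = s^2 Y - s·y(0) - y'(0) and L{y'} = sY - y(0), with y(0) = 4, y'(0) = 2, the left side becomes (s^2 - 2*s - 1)Y - (4*s - 6).
The right side is L{t} = s^(-2).
So (s^2 - 2*s - 1)Y = s^(-2) + (4*s - 6).
Isolate Y and clear denominators.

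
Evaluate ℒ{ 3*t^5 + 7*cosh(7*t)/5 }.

By linearity of the Laplace transform, transform each term separately.
(3)·[L{t^5} = 5!/s^6 = 120/s^6]; (7/5)·[L{cosh(7t)} = s/(s^2 - 49)].

7*s/(5*(s^2 - 49)) + 360/s^6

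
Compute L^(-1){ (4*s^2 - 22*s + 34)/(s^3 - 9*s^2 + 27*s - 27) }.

Factor the denominator: s^3 - 9*s^2 + 27*s - 27 = (s - 3)^3.
Partial fraction decomposition gives [4/(s - 3)] + [2/(s - 3)^2] + [4/(s - 3)^3].
Invert each term: 4/(s - 3) ↔ 4e^(3t); 2/(s - 3)^2 ↔ 2t·e^(3t); 4/(s - 3)^3 ↔ (2)t^2·e^(3t).

2*t^2*exp(3*t) + 2*t*exp(3*t) + 4*exp(3*t)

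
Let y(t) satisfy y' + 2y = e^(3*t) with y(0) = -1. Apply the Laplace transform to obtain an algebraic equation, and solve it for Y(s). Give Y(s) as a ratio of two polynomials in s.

Apply the Laplace transform to the equation.
Using L{y'} = sY - y(0) = sY - (-1), the left side becomes (s + 2)Y - (-1).
The right side is L{e^(3*t)} = 1/(s - 3).
So (s + 2)Y = 1/(s - 3) + (-1).
Solve for Y(s) and write it as one ratio of polynomials.

Y(s) = (-s + 4)/(s^2 - s - 6)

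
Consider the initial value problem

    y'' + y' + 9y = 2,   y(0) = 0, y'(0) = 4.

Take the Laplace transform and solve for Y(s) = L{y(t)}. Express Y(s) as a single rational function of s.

Y(s) = (4*s + 2)/(s^3 + s^2 + 9*s)

Take the Laplace transform of both sides.
The derivative rules (L{y''} = s^2 Y - s·y(0) - y'(0) and L{y'} = sY - y(0), with y(0) = 0, y'(0) = 4) turn the left side into (s^2 + s + 9)Y - (4).
The right side is L{2} = 2/s.
So (s^2 + s + 9)Y = 2/s + (4).
Solve for Y(s) and write it as one ratio of polynomials.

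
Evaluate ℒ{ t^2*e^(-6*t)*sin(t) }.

L{sin(t)} = 1/(s^2 + 1).
Multiplying by e^(-6t) shifts s → s + 6, so L{e^(-6*t)*sin(t)} = 1/((s + 6)^2 + 1).
Then apply L{t^2·g(t)} = (-1)^2 d^2/ds^2[H(s)] with H(s) = 1/((s + 6)^2 + 1):
differentiating 2 times and applying the sign gives 2*(3*s^2 + 36*s + 107)/(s^2 + 12*s + 37)^3.

2*(3*s^2 + 36*s + 107)/(s^2 + 12*s + 37)^3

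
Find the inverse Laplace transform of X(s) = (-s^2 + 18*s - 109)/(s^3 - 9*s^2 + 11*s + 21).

-exp(7*t) + 4*exp(3*t) - 4*exp(-t)

Factor the denominator: s^3 - 9*s^2 + 11*s + 21 = (s - 7)*(s - 3)*(s + 1).
Partial fraction decomposition gives [-4/(s + 1)] + [-1/(s - 7)] + [4/(s - 3)].
Invert each term: -4/(s + 1) ↔ -4e^(-t); -1/(s - 7) ↔ -e^(7t); 4/(s - 3) ↔ 4e^(3t).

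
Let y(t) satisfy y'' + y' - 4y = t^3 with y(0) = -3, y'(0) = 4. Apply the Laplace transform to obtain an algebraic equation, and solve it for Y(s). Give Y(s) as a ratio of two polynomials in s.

Y(s) = (-3*s^5 + s^4 + 6)/(s^6 + s^5 - 4*s^4)

Laplace-transform each side.
The derivative rules (L{y''} = s^2 Y - s·y(0) - y'(0) and L{y'} = sY - y(0), with y(0) = -3, y'(0) = 4) turn the left side into (s^2 + s - 4)Y - (-3*s + 1).
The right side is L{t^3} = 6/s^4.
So (s^2 + s - 4)Y = 6/s^4 + (-3*s + 1).
Divide through and combine into a single rational function.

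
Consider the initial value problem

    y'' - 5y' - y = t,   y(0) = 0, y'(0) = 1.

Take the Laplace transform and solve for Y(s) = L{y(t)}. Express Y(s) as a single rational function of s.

Apply the Laplace transform to the equation.
The derivative rules (L{y''} = s^2 Y - s·y(0) - y'(0) and L{y'} = sY - y(0), with y(0) = 0, y'(0) = 1) turn the left side into (s^2 - 5*s - 1)Y - (1).
The right side is L{t} = s^(-2).
So (s^2 - 5*s - 1)Y = s^(-2) + (1).
Isolate Y and clear denominators.

Y(s) = (s^2 + 1)/(s^4 - 5*s^3 - s^2)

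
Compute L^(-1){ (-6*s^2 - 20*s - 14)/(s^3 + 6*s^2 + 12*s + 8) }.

Factor the denominator: s^3 + 6*s^2 + 12*s + 8 = (s + 2)^3.
Partial fraction decomposition gives [-6/(s + 2)] + [4/(s + 2)^2] + [2/(s + 2)^3].
Invert each term: -6/(s + 2) ↔ -6e^(-2t); 4/(s + 2)^2 ↔ 4t·e^(-2t); 2/(s + 2)^3 ↔ (1)t^2·e^(-2t).

t^2*exp(-2*t) + 4*t*exp(-2*t) - 6*exp(-2*t)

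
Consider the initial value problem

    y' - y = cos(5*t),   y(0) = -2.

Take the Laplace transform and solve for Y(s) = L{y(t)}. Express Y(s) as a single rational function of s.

Y(s) = (-2*s^2 + s - 50)/(s^3 - s^2 + 25*s - 25)

Transform both sides with L{·}.
The derivative rules (L{y'} = sY - y(0) = sY - (-2)) turn the left side into (s - 1)Y - (-2).
The right side is L{cos(5*t)} = s/(s^2 + 25).
So (s - 1)Y = s/(s^2 + 25) + (-2).
Isolate Y and clear denominators.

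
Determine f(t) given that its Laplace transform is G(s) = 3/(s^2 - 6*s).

Rewrite the denominator: s^2 - 6*s = (s - 3)^2 - 9.
The form in (s - 3) signals a first-shifting-theorem factor e^(3t).
Since L{sinh(3t)} = 3/(s^2 - 9), the inverse is e^(3*t)*sinh(3*t).

f(t) = exp(3*t)*sinh(3*t)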